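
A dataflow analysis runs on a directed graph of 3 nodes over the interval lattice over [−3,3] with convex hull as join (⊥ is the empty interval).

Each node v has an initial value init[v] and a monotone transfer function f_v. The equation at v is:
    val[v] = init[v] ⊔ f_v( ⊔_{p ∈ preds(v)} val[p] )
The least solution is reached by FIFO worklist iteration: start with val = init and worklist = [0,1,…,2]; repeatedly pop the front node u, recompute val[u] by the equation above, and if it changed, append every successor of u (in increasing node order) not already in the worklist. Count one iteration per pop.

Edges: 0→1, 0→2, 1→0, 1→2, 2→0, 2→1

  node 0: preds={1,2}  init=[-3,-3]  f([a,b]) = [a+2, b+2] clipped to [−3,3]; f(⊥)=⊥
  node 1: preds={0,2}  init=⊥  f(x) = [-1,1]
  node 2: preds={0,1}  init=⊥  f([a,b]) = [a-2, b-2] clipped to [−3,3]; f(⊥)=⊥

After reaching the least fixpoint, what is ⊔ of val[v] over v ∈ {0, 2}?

[-3,3]

Trace (8 dequeues):
  [1] u=0 | in ⊥ | out [-3,-3] | ==
  [2] u=1 | in [-3,-3] | out [-1,1] | prev ⊥ | push {0}
  [3] u=2 | in [-3,1] | out [-3,-1] | prev ⊥ | push {1}
  [4] u=0 | in [-3,1] | out [-3,3] | prev [-3,-3] | push {2}
  [5] u=1 | in [-3,3] | out [-1,1] | ==
  [6] u=2 | in [-3,3] | out [-3,1] | prev [-3,-1] | push {0,1}
  [7] u=0 | in [-3,1] | out [-3,3] | ==
  [8] u=1 | in [-3,3] | out [-1,1] | ==

Converged values:
  [0] [-3,3]
  [1] [-1,1]
  [2] [-3,1]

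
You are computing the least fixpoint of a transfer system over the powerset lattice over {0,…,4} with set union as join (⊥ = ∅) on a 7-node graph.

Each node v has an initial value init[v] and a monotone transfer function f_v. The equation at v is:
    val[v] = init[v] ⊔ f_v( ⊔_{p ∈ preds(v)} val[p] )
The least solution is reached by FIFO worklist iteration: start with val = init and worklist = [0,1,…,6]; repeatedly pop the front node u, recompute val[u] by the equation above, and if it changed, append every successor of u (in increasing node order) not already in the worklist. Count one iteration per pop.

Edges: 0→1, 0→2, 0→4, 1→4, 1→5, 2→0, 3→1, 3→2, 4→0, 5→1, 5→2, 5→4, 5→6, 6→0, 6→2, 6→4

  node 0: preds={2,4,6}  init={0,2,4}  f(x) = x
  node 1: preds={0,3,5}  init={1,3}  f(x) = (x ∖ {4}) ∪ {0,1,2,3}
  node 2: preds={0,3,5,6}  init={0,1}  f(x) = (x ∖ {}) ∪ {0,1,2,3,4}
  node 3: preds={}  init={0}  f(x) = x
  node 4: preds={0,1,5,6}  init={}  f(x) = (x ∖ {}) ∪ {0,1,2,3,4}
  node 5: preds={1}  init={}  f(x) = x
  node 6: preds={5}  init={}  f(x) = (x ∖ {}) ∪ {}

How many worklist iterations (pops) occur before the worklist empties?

Trace (11 dequeues):
  [1] u=0 | in {0,1} | out {0,1,2,4} | prev {0,2,4} | push {}
  [2] u=1 | in {0,1,2,4} | out {0,1,2,3} | prev {1,3} | push {}
  [3] u=2 | in {0,1,2,4} | out {0,1,2,3,4} | prev {0,1} | push {0}
  [4] u=3 | in {} | out {0} | ==
  [5] u=4 | in {0,1,2,3,4} | out {0,1,2,3,4} | prev {} | push {}
  [6] u=5 | in {0,1,2,3} | out {0,1,2,3} | prev {} | push {1,2,4}
  [7] u=6 | in {0,1,2,3} | out {0,1,2,3} | prev {} | push {}
  [8] u=0 | in {0,1,2,3,4} | out {0,1,2,3,4} | prev {0,1,2,4} | push {}
  [9] u=1 | in {0,1,2,3,4} | out {0,1,2,3} | ==
  [10] u=2 | in {0,1,2,3,4} | out {0,1,2,3,4} | ==
  [11] u=4 | in {0,1,2,3,4} | out {0,1,2,3,4} | ==

Converged values:
  [0] {0,1,2,3,4}
  [1] {0,1,2,3}
  [2] {0,1,2,3,4}
  [3] {0}
  [4] {0,1,2,3,4}
  [5] {0,1,2,3}
  [6] {0,1,2,3}

11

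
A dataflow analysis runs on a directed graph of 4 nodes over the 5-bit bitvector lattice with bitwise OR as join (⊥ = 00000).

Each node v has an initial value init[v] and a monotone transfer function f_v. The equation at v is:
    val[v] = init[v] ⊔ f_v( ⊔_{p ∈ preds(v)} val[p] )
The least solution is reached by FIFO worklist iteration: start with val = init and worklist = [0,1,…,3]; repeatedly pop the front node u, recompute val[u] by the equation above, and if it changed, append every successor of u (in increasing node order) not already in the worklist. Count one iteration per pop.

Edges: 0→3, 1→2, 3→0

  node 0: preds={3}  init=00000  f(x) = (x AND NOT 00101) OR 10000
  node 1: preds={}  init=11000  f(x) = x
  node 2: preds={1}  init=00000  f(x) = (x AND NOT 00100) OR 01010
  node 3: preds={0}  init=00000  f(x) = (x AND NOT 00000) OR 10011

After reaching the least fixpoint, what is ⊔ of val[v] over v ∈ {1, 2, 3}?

Trace (6 dequeues):
  [1] u=0 | in 00000 | out 10000 | prev 00000 | push {}
  [2] u=1 | in 00000 | out 11000 | ==
  [3] u=2 | in 11000 | out 11010 | prev 00000 | push {}
  [4] u=3 | in 10000 | out 10011 | prev 00000 | push {0}
  [5] u=0 | in 10011 | out 10010 | prev 10000 | push {3}
  [6] u=3 | in 10010 | out 10011 | ==

Converged values:
  [0] 10010
  [1] 11000
  [2] 11010
  [3] 10011

11011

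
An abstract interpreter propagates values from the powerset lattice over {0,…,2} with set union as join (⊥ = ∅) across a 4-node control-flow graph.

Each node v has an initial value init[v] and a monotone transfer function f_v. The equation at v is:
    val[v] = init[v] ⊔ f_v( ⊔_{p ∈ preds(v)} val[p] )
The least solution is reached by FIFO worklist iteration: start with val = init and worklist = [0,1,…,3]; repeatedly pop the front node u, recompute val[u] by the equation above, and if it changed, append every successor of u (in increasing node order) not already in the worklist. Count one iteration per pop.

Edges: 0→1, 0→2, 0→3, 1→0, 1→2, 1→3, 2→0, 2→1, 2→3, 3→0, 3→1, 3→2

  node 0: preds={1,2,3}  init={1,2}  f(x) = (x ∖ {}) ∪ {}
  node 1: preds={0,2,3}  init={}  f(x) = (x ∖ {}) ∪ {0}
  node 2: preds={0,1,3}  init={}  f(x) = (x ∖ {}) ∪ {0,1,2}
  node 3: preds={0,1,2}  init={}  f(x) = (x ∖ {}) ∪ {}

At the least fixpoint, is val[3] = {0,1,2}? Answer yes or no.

yes

Iteration log — 8 steps:
  step 1. node 0  ⊔preds={}  new={1,2}  stable
  step 2. node 1  ⊔preds={1,2}  new={0,1,2}  old={}  +wl: 0
  step 3. node 2  ⊔preds={0,1,2}  new={0,1,2}  old={}  +wl: 1
  step 4. node 3  ⊔preds={0,1,2}  new={0,1,2}  old={}  +wl: 2
  step 5. node 0  ⊔preds={0,1,2}  new={0,1,2}  old={1,2}  +wl: 3
  step 6. node 1  ⊔preds={0,1,2}  new={0,1,2}  stable
  step 7. node 2  ⊔preds={0,1,2}  new={0,1,2}  stable
  step 8. node 3  ⊔preds={0,1,2}  new={0,1,2}  stable

Least fixpoint reached:
  node 0: {0,1,2}
  node 1: {0,1,2}
  node 2: {0,1,2}
  node 3: {0,1,2}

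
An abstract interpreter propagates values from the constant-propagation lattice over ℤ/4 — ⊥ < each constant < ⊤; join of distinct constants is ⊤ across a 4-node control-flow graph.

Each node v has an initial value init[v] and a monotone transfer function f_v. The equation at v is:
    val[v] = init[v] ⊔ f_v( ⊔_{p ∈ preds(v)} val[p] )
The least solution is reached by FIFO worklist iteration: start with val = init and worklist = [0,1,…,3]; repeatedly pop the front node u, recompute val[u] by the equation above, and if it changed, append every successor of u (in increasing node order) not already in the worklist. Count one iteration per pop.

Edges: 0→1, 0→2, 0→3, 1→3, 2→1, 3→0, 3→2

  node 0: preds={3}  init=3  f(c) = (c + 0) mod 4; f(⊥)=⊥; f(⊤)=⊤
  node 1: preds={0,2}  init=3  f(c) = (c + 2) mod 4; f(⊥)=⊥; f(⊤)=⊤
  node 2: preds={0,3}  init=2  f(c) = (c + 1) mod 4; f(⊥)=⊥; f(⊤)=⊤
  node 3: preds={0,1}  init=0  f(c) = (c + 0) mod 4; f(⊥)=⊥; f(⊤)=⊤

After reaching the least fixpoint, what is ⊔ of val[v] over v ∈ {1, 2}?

⊤

Worklist (7 pops):
  #1 pop 0: in=0 → ⊤ (was 3); enqueue []
  #2 pop 1: in=⊤ → ⊤ (was 3); enqueue []
  #3 pop 2: in=⊤ → ⊤ (was 2); enqueue [1]
  #4 pop 3: in=⊤ → ⊤ (was 0); enqueue [0,2]
  #5 pop 1: in=⊤ → ⊤ (no change)
  #6 pop 0: in=⊤ → ⊤ (no change)
  #7 pop 2: in=⊤ → ⊤ (no change)

Fixpoint:
  val[0] = ⊤
  val[1] = ⊤
  val[2] = ⊤
  val[3] = ⊤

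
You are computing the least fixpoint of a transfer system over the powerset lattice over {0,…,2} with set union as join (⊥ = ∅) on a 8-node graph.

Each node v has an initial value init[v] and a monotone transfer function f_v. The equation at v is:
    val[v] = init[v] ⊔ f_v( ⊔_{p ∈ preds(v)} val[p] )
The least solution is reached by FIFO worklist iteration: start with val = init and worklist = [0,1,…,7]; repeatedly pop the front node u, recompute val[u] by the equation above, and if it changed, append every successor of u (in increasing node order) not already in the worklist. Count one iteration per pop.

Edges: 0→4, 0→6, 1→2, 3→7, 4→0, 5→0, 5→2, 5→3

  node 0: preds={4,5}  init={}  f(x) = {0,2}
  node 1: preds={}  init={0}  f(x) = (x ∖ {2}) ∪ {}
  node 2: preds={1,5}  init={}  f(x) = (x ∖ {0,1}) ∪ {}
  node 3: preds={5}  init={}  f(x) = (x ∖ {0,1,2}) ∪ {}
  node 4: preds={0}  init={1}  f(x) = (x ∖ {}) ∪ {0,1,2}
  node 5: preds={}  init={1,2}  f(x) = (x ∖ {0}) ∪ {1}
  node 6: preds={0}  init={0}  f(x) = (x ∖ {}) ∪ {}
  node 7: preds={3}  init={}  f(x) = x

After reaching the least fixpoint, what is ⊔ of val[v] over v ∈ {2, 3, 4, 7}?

Trace (9 dequeues):
  [1] u=0 | in {1,2} | out {0,2} | prev {} | push {}
  [2] u=1 | in {} | out {0} | ==
  [3] u=2 | in {0,1,2} | out {2} | prev {} | push {}
  [4] u=3 | in {1,2} | out {} | ==
  [5] u=4 | in {0,2} | out {0,1,2} | prev {1} | push {0}
  [6] u=5 | in {} | out {1,2} | ==
  [7] u=6 | in {0,2} | out {0,2} | prev {0} | push {}
  [8] u=7 | in {} | out {} | ==
  [9] u=0 | in {0,1,2} | out {0,2} | ==

Converged values:
  [0] {0,2}
  [1] {0}
  [2] {2}
  [3] {}
  [4] {0,1,2}
  [5] {1,2}
  [6] {0,2}
  [7] {}

{0,1,2}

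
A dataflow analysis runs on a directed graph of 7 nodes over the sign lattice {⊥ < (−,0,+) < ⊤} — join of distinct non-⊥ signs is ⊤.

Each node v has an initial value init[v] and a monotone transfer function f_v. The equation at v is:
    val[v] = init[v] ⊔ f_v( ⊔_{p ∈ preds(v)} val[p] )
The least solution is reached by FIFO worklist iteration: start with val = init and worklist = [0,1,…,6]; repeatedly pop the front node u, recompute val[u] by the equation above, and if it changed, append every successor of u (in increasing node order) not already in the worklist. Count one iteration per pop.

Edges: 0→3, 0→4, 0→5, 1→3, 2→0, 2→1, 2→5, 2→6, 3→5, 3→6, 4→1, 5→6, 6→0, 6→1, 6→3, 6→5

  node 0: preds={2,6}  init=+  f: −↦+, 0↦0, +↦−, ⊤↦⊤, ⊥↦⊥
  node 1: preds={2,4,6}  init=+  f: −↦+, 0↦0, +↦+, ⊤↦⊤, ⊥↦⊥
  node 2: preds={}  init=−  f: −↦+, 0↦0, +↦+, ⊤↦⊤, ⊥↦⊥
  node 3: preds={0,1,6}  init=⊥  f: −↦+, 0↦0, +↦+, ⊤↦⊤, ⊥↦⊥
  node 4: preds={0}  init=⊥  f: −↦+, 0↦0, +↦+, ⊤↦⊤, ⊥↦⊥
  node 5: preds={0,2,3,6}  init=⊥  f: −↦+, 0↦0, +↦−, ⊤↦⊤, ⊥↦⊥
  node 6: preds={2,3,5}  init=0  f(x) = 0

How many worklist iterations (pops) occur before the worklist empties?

8

Trace (8 dequeues):
  [1] u=0 | in ⊤ | out ⊤ | prev + | push {}
  [2] u=1 | in ⊤ | out ⊤ | prev + | push {}
  [3] u=2 | in ⊥ | out − | ==
  [4] u=3 | in ⊤ | out ⊤ | prev ⊥ | push {}
  [5] u=4 | in ⊤ | out ⊤ | prev ⊥ | push {1}
  [6] u=5 | in ⊤ | out ⊤ | prev ⊥ | push {}
  [7] u=6 | in ⊤ | out 0 | ==
  [8] u=1 | in ⊤ | out ⊤ | ==

Converged values:
  [0] ⊤
  [1] ⊤
  [2] −
  [3] ⊤
  [4] ⊤
  [5] ⊤
  [6] 0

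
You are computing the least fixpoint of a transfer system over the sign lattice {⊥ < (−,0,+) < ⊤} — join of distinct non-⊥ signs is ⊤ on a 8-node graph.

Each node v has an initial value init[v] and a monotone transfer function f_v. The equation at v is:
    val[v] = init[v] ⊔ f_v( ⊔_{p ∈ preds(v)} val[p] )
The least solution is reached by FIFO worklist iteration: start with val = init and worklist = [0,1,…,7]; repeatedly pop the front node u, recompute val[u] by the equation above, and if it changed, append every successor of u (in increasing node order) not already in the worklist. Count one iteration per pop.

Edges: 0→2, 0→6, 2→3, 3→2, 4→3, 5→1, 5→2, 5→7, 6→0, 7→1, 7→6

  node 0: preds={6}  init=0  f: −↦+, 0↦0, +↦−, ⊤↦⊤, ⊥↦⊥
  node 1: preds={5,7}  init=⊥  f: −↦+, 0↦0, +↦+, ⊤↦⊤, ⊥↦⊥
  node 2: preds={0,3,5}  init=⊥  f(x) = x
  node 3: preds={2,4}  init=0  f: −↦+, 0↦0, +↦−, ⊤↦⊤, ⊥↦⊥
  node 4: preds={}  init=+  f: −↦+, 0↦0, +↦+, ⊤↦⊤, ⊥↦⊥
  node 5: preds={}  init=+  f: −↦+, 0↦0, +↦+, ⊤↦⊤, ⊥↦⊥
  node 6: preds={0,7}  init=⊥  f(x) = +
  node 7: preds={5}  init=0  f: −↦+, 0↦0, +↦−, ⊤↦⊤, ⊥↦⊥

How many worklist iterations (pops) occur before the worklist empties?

Trace (13 dequeues):
  [1] u=0 | in ⊥ | out 0 | ==
  [2] u=1 | in ⊤ | out ⊤ | prev ⊥ | push {}
  [3] u=2 | in ⊤ | out ⊤ | prev ⊥ | push {}
  [4] u=3 | in ⊤ | out ⊤ | prev 0 | push {2}
  [5] u=4 | in ⊥ | out + | ==
  [6] u=5 | in ⊥ | out + | ==
  [7] u=6 | in 0 | out + | prev ⊥ | push {0}
  [8] u=7 | in + | out ⊤ | prev 0 | push {1,6}
  [9] u=2 | in ⊤ | out ⊤ | ==
  [10] u=0 | in + | out ⊤ | prev 0 | push {2}
  [11] u=1 | in ⊤ | out ⊤ | ==
  [12] u=6 | in ⊤ | out + | ==
  [13] u=2 | in ⊤ | out ⊤ | ==

Converged values:
  [0] ⊤
  [1] ⊤
  [2] ⊤
  [3] ⊤
  [4] +
  [5] +
  [6] +
  [7] ⊤

13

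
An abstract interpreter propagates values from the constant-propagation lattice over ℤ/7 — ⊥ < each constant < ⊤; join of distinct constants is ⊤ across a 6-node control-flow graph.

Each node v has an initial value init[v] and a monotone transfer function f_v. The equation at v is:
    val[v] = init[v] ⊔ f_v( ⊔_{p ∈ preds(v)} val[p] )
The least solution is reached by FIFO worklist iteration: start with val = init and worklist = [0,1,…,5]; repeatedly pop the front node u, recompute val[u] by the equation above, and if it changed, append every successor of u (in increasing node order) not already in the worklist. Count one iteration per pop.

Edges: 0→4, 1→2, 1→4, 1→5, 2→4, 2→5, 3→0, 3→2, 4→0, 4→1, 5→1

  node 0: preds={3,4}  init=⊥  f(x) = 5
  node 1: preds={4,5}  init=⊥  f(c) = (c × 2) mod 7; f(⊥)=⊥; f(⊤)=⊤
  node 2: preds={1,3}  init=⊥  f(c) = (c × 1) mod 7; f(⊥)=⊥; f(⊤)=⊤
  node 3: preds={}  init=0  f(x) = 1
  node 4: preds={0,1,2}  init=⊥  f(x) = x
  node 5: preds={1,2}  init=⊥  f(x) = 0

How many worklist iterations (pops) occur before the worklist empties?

12

Trace (12 dequeues):
  [1] u=0 | in 0 | out 5 | prev ⊥ | push {}
  [2] u=1 | in ⊥ | out ⊥ | ==
  [3] u=2 | in 0 | out 0 | prev ⊥ | push {}
  [4] u=3 | in ⊥ | out ⊤ | prev 0 | push {0,2}
  [5] u=4 | in ⊤ | out ⊤ | prev ⊥ | push {1}
  [6] u=5 | in 0 | out 0 | prev ⊥ | push {}
  [7] u=0 | in ⊤ | out 5 | ==
  [8] u=2 | in ⊤ | out ⊤ | prev 0 | push {4,5}
  [9] u=1 | in ⊤ | out ⊤ | prev ⊥ | push {2}
  [10] u=4 | in ⊤ | out ⊤ | ==
  [11] u=5 | in ⊤ | out 0 | ==
  [12] u=2 | in ⊤ | out ⊤ | ==

Converged values:
  [0] 5
  [1] ⊤
  [2] ⊤
  [3] ⊤
  [4] ⊤
  [5] 0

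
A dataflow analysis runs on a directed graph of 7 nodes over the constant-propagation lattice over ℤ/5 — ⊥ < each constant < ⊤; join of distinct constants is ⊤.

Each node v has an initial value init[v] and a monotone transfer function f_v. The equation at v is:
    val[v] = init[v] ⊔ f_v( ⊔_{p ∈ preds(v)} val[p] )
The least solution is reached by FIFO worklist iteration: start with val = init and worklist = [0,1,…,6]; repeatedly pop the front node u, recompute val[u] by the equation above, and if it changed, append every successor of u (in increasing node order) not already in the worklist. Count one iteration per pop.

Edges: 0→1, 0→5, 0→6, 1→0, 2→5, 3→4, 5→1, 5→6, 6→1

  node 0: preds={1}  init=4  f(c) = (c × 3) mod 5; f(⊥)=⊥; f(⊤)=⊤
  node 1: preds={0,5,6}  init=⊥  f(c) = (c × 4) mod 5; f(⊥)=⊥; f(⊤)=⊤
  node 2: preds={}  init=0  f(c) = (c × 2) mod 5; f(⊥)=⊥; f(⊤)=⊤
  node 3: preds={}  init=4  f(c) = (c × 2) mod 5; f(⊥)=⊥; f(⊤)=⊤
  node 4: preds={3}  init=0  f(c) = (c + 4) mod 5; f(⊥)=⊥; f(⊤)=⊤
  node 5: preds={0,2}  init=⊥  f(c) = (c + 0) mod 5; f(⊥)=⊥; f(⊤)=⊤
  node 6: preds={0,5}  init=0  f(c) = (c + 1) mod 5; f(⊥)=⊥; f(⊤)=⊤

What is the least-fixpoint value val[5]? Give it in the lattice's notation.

⊤

Trace (11 dequeues):
  [1] u=0 | in ⊥ | out 4 | ==
  [2] u=1 | in ⊤ | out ⊤ | prev ⊥ | push {0}
  [3] u=2 | in ⊥ | out 0 | ==
  [4] u=3 | in ⊥ | out 4 | ==
  [5] u=4 | in 4 | out ⊤ | prev 0 | push {}
  [6] u=5 | in ⊤ | out ⊤ | prev ⊥ | push {1}
  [7] u=6 | in ⊤ | out ⊤ | prev 0 | push {}
  [8] u=0 | in ⊤ | out ⊤ | prev 4 | push {5,6}
  [9] u=1 | in ⊤ | out ⊤ | ==
  [10] u=5 | in ⊤ | out ⊤ | ==
  [11] u=6 | in ⊤ | out ⊤ | ==

Converged values:
  [0] ⊤
  [1] ⊤
  [2] 0
  [3] 4
  [4] ⊤
  [5] ⊤
  [6] ⊤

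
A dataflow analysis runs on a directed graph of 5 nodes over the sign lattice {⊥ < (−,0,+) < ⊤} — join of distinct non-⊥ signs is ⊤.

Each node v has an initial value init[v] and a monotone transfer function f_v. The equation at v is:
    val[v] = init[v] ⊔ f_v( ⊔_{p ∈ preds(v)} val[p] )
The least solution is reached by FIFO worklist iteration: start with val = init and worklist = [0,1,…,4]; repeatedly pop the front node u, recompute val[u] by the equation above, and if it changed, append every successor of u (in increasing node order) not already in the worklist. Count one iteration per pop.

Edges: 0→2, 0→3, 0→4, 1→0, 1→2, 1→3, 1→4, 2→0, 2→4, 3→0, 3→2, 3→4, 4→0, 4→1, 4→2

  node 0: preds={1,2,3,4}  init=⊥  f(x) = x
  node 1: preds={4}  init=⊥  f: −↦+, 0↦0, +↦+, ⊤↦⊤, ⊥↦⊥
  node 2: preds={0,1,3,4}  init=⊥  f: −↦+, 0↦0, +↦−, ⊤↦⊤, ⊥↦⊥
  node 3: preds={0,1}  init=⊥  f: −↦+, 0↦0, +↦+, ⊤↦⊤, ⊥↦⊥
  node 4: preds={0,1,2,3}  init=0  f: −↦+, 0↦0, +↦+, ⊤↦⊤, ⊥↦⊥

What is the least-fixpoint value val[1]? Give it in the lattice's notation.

Worklist (7 pops):
  #1 pop 0: in=0 → 0 (was ⊥); enqueue []
  #2 pop 1: in=0 → 0 (was ⊥); enqueue [0]
  #3 pop 2: in=0 → 0 (was ⊥); enqueue []
  #4 pop 3: in=0 → 0 (was ⊥); enqueue [2]
  #5 pop 4: in=0 → 0 (no change)
  #6 pop 0: in=0 → 0 (no change)
  #7 pop 2: in=0 → 0 (no change)

Fixpoint:
  val[0] = 0
  val[1] = 0
  val[2] = 0
  val[3] = 0
  val[4] = 0

0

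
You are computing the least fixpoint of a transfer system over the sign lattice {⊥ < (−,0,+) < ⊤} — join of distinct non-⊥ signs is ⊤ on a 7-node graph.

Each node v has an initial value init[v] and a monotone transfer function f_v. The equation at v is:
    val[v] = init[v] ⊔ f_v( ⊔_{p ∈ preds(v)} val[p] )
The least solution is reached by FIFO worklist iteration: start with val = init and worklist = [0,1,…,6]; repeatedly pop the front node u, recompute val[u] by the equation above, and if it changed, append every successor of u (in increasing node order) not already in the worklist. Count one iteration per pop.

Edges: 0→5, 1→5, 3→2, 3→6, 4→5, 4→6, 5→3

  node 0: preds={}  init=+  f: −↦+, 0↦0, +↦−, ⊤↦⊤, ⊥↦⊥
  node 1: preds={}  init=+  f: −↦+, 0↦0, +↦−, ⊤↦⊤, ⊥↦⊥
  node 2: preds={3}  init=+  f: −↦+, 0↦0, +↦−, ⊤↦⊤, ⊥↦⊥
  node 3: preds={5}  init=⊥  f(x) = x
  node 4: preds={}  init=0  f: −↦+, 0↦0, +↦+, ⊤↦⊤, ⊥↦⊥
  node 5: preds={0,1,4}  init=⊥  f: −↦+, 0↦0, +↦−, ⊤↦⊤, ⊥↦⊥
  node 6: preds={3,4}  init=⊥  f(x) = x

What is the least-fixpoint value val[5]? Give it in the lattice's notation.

⊤

Trace (10 dequeues):
  [1] u=0 | in ⊥ | out + | ==
  [2] u=1 | in ⊥ | out + | ==
  [3] u=2 | in ⊥ | out + | ==
  [4] u=3 | in ⊥ | out ⊥ | ==
  [5] u=4 | in ⊥ | out 0 | ==
  [6] u=5 | in ⊤ | out ⊤ | prev ⊥ | push {3}
  [7] u=6 | in 0 | out 0 | prev ⊥ | push {}
  [8] u=3 | in ⊤ | out ⊤ | prev ⊥ | push {2,6}
  [9] u=2 | in ⊤ | out ⊤ | prev + | push {}
  [10] u=6 | in ⊤ | out ⊤ | prev 0 | push {}

Converged values:
  [0] +
  [1] +
  [2] ⊤
  [3] ⊤
  [4] 0
  [5] ⊤
  [6] ⊤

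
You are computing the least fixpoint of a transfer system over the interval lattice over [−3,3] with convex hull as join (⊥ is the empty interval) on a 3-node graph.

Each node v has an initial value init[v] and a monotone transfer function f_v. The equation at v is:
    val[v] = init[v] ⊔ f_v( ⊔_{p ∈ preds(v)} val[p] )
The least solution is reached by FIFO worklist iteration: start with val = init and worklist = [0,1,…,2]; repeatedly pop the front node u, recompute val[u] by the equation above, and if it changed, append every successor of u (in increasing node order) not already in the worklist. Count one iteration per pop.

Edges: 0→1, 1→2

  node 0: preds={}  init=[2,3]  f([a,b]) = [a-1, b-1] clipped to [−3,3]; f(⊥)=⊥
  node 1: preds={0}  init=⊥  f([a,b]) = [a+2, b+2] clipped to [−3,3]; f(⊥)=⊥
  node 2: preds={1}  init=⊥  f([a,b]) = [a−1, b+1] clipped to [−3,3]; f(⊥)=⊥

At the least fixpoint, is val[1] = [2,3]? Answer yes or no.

no

Iteration log — 3 steps:
  step 1. node 0  ⊔preds=⊥  new=[2,3]  stable
  step 2. node 1  ⊔preds=[2,3]  new=[3,3]  old=⊥  +wl: 
  step 3. node 2  ⊔preds=[3,3]  new=[2,3]  old=⊥  +wl: 

Least fixpoint reached:
  node 0: [2,3]
  node 1: [3,3]
  node 2: [2,3]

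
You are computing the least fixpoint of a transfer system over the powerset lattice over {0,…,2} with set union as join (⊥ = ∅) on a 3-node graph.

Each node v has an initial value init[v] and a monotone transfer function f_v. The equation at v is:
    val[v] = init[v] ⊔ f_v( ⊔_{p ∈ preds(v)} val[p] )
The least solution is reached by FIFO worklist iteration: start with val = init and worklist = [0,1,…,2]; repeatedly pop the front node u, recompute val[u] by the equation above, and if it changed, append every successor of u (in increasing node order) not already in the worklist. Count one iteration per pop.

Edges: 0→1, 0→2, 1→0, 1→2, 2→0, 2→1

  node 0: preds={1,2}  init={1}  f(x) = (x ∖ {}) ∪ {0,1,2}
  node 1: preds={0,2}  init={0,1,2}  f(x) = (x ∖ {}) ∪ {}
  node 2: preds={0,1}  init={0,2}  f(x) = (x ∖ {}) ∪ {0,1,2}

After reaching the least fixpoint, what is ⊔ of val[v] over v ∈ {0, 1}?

Worklist (5 pops):
  #1 pop 0: in={0,1,2} → {0,1,2} (was {1}); enqueue []
  #2 pop 1: in={0,1,2} → {0,1,2} (no change)
  #3 pop 2: in={0,1,2} → {0,1,2} (was {0,2}); enqueue [0,1]
  #4 pop 0: in={0,1,2} → {0,1,2} (no change)
  #5 pop 1: in={0,1,2} → {0,1,2} (no change)

Fixpoint:
  val[0] = {0,1,2}
  val[1] = {0,1,2}
  val[2] = {0,1,2}

{0,1,2}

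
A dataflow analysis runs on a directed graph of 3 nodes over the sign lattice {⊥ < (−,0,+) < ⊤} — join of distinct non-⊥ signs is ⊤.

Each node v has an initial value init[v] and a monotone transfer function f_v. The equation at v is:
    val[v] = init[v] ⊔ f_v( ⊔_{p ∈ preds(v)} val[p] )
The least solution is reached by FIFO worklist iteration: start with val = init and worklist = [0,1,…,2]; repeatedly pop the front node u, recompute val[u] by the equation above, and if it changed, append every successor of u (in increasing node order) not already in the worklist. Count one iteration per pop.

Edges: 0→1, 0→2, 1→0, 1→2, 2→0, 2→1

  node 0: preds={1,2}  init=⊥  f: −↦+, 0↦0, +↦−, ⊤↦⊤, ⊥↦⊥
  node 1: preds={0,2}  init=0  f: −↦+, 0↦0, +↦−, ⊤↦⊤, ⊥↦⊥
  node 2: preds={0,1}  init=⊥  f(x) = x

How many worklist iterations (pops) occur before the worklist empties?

5

Iteration log — 5 steps:
  step 1. node 0  ⊔preds=0  new=0  old=⊥  +wl: 
  step 2. node 1  ⊔preds=0  new=0  stable
  step 3. node 2  ⊔preds=0  new=0  old=⊥  +wl: 0,1
  step 4. node 0  ⊔preds=0  new=0  stable
  step 5. node 1  ⊔preds=0  new=0  stable

Least fixpoint reached:
  node 0: 0
  node 1: 0
  node 2: 0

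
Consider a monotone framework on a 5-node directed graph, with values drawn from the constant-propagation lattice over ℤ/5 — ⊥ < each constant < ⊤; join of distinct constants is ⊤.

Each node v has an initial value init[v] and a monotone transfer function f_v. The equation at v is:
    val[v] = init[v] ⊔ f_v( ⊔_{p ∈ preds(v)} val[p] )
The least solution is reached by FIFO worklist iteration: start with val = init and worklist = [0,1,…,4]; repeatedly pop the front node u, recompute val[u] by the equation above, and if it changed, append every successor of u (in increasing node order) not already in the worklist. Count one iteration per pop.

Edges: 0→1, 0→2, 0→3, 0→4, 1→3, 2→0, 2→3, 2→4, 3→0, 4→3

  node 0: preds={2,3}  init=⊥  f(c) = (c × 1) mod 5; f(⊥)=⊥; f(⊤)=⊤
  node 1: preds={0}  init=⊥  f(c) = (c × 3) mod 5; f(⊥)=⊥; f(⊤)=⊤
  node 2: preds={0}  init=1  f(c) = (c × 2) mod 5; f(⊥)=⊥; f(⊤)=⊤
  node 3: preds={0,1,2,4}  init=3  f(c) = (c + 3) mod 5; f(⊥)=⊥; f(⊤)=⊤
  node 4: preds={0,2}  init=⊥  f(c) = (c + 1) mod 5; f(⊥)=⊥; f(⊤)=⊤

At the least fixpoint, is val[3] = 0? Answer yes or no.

Trace (7 dequeues):
  [1] u=0 | in ⊤ | out ⊤ | prev ⊥ | push {}
  [2] u=1 | in ⊤ | out ⊤ | prev ⊥ | push {}
  [3] u=2 | in ⊤ | out ⊤ | prev 1 | push {0}
  [4] u=3 | in ⊤ | out ⊤ | prev 3 | push {}
  [5] u=4 | in ⊤ | out ⊤ | prev ⊥ | push {3}
  [6] u=0 | in ⊤ | out ⊤ | ==
  [7] u=3 | in ⊤ | out ⊤ | ==

Converged values:
  [0] ⊤
  [1] ⊤
  [2] ⊤
  [3] ⊤
  [4] ⊤

no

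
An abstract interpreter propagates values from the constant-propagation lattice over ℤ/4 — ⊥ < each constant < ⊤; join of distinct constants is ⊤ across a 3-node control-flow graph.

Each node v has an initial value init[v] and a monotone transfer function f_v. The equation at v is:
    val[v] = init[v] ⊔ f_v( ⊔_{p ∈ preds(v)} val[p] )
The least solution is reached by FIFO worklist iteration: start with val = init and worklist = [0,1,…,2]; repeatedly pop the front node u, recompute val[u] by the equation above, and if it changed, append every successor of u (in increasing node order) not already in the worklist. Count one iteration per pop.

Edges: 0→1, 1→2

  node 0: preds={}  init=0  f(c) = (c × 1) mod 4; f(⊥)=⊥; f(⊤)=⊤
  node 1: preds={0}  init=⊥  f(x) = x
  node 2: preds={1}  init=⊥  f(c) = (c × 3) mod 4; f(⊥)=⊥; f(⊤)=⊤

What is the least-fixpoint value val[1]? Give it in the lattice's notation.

0

Worklist (3 pops):
  #1 pop 0: in=⊥ → 0 (no change)
  #2 pop 1: in=0 → 0 (was ⊥); enqueue []
  #3 pop 2: in=0 → 0 (was ⊥); enqueue []

Fixpoint:
  val[0] = 0
  val[1] = 0
  val[2] = 0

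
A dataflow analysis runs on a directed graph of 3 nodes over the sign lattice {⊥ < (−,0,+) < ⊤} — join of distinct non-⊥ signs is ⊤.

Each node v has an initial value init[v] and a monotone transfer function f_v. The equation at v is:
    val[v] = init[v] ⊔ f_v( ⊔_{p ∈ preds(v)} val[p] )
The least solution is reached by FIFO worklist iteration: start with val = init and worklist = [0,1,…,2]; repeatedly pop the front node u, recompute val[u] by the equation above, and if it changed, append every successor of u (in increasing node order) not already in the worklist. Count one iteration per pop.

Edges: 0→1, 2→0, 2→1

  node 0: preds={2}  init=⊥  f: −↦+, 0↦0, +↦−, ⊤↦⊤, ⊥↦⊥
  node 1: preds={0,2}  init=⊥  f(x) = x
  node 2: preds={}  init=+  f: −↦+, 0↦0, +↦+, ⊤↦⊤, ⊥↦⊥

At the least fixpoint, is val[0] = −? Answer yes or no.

yes

Iteration log — 3 steps:
  step 1. node 0  ⊔preds=+  new=−  old=⊥  +wl: 
  step 2. node 1  ⊔preds=⊤  new=⊤  old=⊥  +wl: 
  step 3. node 2  ⊔preds=⊥  new=+  stable

Least fixpoint reached:
  node 0: −
  node 1: ⊤
  node 2: +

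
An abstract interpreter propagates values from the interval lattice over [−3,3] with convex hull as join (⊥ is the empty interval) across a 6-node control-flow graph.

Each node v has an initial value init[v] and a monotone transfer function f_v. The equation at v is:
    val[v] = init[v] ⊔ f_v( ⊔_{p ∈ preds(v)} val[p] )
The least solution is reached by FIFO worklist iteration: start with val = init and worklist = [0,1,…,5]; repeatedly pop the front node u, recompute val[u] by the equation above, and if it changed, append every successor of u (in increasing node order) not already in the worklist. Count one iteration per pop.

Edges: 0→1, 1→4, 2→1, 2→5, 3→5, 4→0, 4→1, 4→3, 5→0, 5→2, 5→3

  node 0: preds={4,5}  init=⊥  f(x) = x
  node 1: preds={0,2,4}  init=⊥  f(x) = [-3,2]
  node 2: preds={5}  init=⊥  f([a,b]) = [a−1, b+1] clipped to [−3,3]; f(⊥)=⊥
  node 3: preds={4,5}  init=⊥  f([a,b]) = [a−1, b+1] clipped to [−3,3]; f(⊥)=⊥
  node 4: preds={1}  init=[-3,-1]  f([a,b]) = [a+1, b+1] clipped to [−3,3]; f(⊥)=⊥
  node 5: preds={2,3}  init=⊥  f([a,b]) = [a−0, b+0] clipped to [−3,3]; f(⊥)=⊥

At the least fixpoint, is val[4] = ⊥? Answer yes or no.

no

Iteration log — 17 steps:
  step 1. node 0  ⊔preds=[-3,-1]  new=[-3,-1]  old=⊥  +wl: 
  step 2. node 1  ⊔preds=[-3,-1]  new=[-3,2]  old=⊥  +wl: 
  step 3. node 2  ⊔preds=⊥  new=⊥  stable
  step 4. node 3  ⊔preds=[-3,-1]  new=[-3,0]  old=⊥  +wl: 
  step 5. node 4  ⊔preds=[-3,2]  new=[-3,3]  old=[-3,-1]  +wl: 0,1,3
  step 6. node 5  ⊔preds=[-3,0]  new=[-3,0]  old=⊥  +wl: 2
  step 7. node 0  ⊔preds=[-3,3]  new=[-3,3]  old=[-3,-1]  +wl: 
  step 8. node 1  ⊔preds=[-3,3]  new=[-3,2]  stable
  step 9. node 3  ⊔preds=[-3,3]  new=[-3,3]  old=[-3,0]  +wl: 5
  step 10. node 2  ⊔preds=[-3,0]  new=[-3,1]  old=⊥  +wl: 1
  step 11. node 5  ⊔preds=[-3,3]  new=[-3,3]  old=[-3,0]  +wl: 0,2,3
  step 12. node 1  ⊔preds=[-3,3]  new=[-3,2]  stable
  step 13. node 0  ⊔preds=[-3,3]  new=[-3,3]  stable
  step 14. node 2  ⊔preds=[-3,3]  new=[-3,3]  old=[-3,1]  +wl: 1,5
  step 15. node 3  ⊔preds=[-3,3]  new=[-3,3]  stable
  step 16. node 1  ⊔preds=[-3,3]  new=[-3,2]  stable
  step 17. node 5  ⊔preds=[-3,3]  new=[-3,3]  stable

Least fixpoint reached:
  node 0: [-3,3]
  node 1: [-3,2]
  node 2: [-3,3]
  node 3: [-3,3]
  node 4: [-3,3]
  node 5: [-3,3]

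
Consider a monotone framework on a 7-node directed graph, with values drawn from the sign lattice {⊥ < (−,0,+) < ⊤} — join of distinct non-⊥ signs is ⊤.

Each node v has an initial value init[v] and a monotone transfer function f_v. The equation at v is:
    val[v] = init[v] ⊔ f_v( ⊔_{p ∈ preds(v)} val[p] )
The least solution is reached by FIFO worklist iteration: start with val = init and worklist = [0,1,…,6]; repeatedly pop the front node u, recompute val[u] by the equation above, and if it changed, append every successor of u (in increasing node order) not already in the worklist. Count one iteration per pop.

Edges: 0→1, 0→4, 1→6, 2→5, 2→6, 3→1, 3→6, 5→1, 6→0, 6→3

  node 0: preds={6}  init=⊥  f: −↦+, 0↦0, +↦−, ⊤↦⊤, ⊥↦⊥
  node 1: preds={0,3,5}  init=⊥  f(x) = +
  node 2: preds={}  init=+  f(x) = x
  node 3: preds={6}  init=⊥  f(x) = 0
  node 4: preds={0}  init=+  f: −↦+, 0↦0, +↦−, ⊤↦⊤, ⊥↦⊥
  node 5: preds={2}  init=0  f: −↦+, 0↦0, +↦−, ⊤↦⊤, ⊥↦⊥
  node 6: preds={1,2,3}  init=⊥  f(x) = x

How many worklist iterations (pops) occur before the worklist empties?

12

Trace (12 dequeues):
  [1] u=0 | in ⊥ | out ⊥ | ==
  [2] u=1 | in 0 | out + | prev ⊥ | push {}
  [3] u=2 | in ⊥ | out + | ==
  [4] u=3 | in ⊥ | out 0 | prev ⊥ | push {1}
  [5] u=4 | in ⊥ | out + | ==
  [6] u=5 | in + | out ⊤ | prev 0 | push {}
  [7] u=6 | in ⊤ | out ⊤ | prev ⊥ | push {0,3}
  [8] u=1 | in ⊤ | out + | ==
  [9] u=0 | in ⊤ | out ⊤ | prev ⊥ | push {1,4}
  [10] u=3 | in ⊤ | out 0 | ==
  [11] u=1 | in ⊤ | out + | ==
  [12] u=4 | in ⊤ | out ⊤ | prev + | push {}

Converged values:
  [0] ⊤
  [1] +
  [2] +
  [3] 0
  [4] ⊤
  [5] ⊤
  [6] ⊤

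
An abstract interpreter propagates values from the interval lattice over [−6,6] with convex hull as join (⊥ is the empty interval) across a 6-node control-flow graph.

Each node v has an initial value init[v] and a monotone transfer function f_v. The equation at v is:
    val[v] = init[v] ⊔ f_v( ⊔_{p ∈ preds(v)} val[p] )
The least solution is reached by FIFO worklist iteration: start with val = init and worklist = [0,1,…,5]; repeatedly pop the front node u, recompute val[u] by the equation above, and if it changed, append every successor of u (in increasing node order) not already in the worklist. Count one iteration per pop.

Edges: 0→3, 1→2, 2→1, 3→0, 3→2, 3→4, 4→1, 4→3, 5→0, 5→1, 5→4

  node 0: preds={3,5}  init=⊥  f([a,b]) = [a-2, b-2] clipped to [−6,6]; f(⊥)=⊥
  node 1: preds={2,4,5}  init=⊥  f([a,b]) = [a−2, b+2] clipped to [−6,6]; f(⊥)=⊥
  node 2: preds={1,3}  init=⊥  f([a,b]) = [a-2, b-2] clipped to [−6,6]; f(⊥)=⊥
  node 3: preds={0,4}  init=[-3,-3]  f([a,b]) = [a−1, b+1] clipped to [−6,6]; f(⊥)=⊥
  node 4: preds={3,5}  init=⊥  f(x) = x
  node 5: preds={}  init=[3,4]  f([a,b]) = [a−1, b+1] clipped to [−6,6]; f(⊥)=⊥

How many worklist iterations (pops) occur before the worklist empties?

Iteration log — 21 steps:
  step 1. node 0  ⊔preds=[-3,4]  new=[-5,2]  old=⊥  +wl: 
  step 2. node 1  ⊔preds=[3,4]  new=[1,6]  old=⊥  +wl: 
  step 3. node 2  ⊔preds=[-3,6]  new=[-5,4]  old=⊥  +wl: 1
  step 4. node 3  ⊔preds=[-5,2]  new=[-6,3]  old=[-3,-3]  +wl: 0,2
  step 5. node 4  ⊔preds=[-6,4]  new=[-6,4]  old=⊥  +wl: 3
  step 6. node 5  ⊔preds=⊥  new=[3,4]  stable
  step 7. node 1  ⊔preds=[-6,4]  new=[-6,6]  old=[1,6]  +wl: 
  step 8. node 0  ⊔preds=[-6,4]  new=[-6,2]  old=[-5,2]  +wl: 
  step 9. node 2  ⊔preds=[-6,6]  new=[-6,4]  old=[-5,4]  +wl: 1
  step 10. node 3  ⊔preds=[-6,4]  new=[-6,5]  old=[-6,3]  +wl: 0,2,4
  step 11. node 1  ⊔preds=[-6,4]  new=[-6,6]  stable
  step 12. node 0  ⊔preds=[-6,5]  new=[-6,3]  old=[-6,2]  +wl: 3
  step 13. node 2  ⊔preds=[-6,6]  new=[-6,4]  stable
  step 14. node 4  ⊔preds=[-6,5]  new=[-6,5]  old=[-6,4]  +wl: 1
  step 15. node 3  ⊔preds=[-6,5]  new=[-6,6]  old=[-6,5]  +wl: 0,2,4
  step 16. node 1  ⊔preds=[-6,5]  new=[-6,6]  stable
  step 17. node 0  ⊔preds=[-6,6]  new=[-6,4]  old=[-6,3]  +wl: 3
  step 18. node 2  ⊔preds=[-6,6]  new=[-6,4]  stable
  step 19. node 4  ⊔preds=[-6,6]  new=[-6,6]  old=[-6,5]  +wl: 1
  step 20. node 3  ⊔preds=[-6,6]  new=[-6,6]  stable
  step 21. node 1  ⊔preds=[-6,6]  new=[-6,6]  stable

Least fixpoint reached:
  node 0: [-6,4]
  node 1: [-6,6]
  node 2: [-6,4]
  node 3: [-6,6]
  node 4: [-6,6]
  node 5: [3,4]

21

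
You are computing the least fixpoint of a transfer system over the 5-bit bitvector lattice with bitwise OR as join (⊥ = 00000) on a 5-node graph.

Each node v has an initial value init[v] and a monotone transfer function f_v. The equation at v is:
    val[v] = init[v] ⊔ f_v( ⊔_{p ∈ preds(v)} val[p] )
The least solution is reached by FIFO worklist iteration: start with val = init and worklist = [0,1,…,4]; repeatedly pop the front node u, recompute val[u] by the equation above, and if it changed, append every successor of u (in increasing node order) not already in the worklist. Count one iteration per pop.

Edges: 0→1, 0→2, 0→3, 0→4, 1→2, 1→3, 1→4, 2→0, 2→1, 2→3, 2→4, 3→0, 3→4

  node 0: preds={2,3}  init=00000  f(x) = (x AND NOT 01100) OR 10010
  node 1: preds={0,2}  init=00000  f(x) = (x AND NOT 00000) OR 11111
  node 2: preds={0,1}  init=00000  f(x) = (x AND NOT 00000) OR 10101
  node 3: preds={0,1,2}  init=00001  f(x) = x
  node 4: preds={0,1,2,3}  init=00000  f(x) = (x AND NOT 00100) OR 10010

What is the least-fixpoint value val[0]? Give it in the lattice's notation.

Trace (7 dequeues):
  [1] u=0 | in 00001 | out 10011 | prev 00000 | push {}
  [2] u=1 | in 10011 | out 11111 | prev 00000 | push {}
  [3] u=2 | in 11111 | out 11111 | prev 00000 | push {0,1}
  [4] u=3 | in 11111 | out 11111 | prev 00001 | push {}
  [5] u=4 | in 11111 | out 11011 | prev 00000 | push {}
  [6] u=0 | in 11111 | out 10011 | ==
  [7] u=1 | in 11111 | out 11111 | ==

Converged values:
  [0] 10011
  [1] 11111
  [2] 11111
  [3] 11111
  [4] 11011

10011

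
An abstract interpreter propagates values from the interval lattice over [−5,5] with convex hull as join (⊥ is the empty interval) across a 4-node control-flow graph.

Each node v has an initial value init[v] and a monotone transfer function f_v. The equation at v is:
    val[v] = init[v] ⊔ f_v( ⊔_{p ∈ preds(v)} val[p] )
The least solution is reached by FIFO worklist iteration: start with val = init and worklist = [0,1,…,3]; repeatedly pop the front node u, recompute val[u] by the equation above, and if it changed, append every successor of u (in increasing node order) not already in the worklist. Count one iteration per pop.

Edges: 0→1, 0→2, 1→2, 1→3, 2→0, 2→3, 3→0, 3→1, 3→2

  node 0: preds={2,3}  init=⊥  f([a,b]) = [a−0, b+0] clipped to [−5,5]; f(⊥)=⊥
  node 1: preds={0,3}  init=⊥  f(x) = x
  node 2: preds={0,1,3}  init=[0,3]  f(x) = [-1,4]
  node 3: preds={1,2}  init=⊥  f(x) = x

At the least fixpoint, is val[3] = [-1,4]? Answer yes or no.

Iteration log — 8 steps:
  step 1. node 0  ⊔preds=[0,3]  new=[0,3]  old=⊥  +wl: 
  step 2. node 1  ⊔preds=[0,3]  new=[0,3]  old=⊥  +wl: 
  step 3. node 2  ⊔preds=[0,3]  new=[-1,4]  old=[0,3]  +wl: 0
  step 4. node 3  ⊔preds=[-1,4]  new=[-1,4]  old=⊥  +wl: 1,2
  step 5. node 0  ⊔preds=[-1,4]  new=[-1,4]  old=[0,3]  +wl: 
  step 6. node 1  ⊔preds=[-1,4]  new=[-1,4]  old=[0,3]  +wl: 3
  step 7. node 2  ⊔preds=[-1,4]  new=[-1,4]  stable
  step 8. node 3  ⊔preds=[-1,4]  new=[-1,4]  stable

Least fixpoint reached:
  node 0: [-1,4]
  node 1: [-1,4]
  node 2: [-1,4]
  node 3: [-1,4]

yes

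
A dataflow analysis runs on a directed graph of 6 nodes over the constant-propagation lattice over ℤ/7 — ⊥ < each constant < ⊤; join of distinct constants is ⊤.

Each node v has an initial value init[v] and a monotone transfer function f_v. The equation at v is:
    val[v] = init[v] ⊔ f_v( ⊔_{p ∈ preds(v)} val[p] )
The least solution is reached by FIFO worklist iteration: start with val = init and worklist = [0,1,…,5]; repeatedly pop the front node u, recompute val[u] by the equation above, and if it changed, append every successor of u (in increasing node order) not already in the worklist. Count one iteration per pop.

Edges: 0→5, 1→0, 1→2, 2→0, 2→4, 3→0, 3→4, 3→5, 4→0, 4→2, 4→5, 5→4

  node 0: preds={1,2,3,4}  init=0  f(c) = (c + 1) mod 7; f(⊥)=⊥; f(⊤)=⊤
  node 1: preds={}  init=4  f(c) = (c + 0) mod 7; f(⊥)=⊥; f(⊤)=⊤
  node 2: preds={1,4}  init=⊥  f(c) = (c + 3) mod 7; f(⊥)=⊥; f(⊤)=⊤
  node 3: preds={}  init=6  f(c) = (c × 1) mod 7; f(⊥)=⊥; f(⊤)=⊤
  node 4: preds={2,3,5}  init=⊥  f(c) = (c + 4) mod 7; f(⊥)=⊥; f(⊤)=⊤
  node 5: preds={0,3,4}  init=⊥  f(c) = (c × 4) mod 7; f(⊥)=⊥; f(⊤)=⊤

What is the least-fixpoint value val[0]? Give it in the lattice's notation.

Worklist (10 pops):
  #1 pop 0: in=⊤ → ⊤ (was 0); enqueue []
  #2 pop 1: in=⊥ → 4 (no change)
  #3 pop 2: in=4 → 0 (was ⊥); enqueue [0]
  #4 pop 3: in=⊥ → 6 (no change)
  #5 pop 4: in=⊤ → ⊤ (was ⊥); enqueue [2]
  #6 pop 5: in=⊤ → ⊤ (was ⊥); enqueue [4]
  #7 pop 0: in=⊤ → ⊤ (no change)
  #8 pop 2: in=⊤ → ⊤ (was 0); enqueue [0]
  #9 pop 4: in=⊤ → ⊤ (no change)
  #10 pop 0: in=⊤ → ⊤ (no change)

Fixpoint:
  val[0] = ⊤
  val[1] = 4
  val[2] = ⊤
  val[3] = 6
  val[4] = ⊤
  val[5] = ⊤

⊤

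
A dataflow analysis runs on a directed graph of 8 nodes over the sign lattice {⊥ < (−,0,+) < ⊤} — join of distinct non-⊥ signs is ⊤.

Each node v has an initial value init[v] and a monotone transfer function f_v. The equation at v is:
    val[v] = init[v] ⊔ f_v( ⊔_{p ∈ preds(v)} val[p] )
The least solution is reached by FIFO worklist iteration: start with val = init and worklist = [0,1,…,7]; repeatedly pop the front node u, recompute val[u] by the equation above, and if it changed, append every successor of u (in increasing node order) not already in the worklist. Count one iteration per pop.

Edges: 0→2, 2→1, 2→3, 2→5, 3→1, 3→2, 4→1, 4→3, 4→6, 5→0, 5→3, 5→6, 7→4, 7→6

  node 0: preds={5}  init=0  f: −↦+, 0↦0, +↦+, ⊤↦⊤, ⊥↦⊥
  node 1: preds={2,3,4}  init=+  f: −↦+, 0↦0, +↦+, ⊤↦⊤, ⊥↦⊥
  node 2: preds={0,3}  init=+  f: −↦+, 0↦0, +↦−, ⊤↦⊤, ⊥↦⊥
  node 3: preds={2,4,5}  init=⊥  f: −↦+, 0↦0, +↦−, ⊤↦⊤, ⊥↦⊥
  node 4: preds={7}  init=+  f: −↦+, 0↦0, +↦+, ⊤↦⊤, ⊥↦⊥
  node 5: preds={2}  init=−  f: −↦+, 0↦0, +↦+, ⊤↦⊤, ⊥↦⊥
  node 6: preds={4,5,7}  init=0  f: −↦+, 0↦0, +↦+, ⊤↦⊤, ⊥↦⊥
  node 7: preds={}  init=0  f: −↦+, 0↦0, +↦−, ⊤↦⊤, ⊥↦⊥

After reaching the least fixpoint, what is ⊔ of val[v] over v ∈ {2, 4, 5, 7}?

Trace (12 dequeues):
  [1] u=0 | in − | out ⊤ | prev 0 | push {}
  [2] u=1 | in + | out + | ==
  [3] u=2 | in ⊤ | out ⊤ | prev + | push {1}
  [4] u=3 | in ⊤ | out ⊤ | prev ⊥ | push {2}
  [5] u=4 | in 0 | out ⊤ | prev + | push {3}
  [6] u=5 | in ⊤ | out ⊤ | prev − | push {0}
  [7] u=6 | in ⊤ | out ⊤ | prev 0 | push {}
  [8] u=7 | in ⊥ | out 0 | ==
  [9] u=1 | in ⊤ | out ⊤ | prev + | push {}
  [10] u=2 | in ⊤ | out ⊤ | ==
  [11] u=3 | in ⊤ | out ⊤ | ==
  [12] u=0 | in ⊤ | out ⊤ | ==

Converged values:
  [0] ⊤
  [1] ⊤
  [2] ⊤
  [3] ⊤
  [4] ⊤
  [5] ⊤
  [6] ⊤
  [7] 0

⊤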